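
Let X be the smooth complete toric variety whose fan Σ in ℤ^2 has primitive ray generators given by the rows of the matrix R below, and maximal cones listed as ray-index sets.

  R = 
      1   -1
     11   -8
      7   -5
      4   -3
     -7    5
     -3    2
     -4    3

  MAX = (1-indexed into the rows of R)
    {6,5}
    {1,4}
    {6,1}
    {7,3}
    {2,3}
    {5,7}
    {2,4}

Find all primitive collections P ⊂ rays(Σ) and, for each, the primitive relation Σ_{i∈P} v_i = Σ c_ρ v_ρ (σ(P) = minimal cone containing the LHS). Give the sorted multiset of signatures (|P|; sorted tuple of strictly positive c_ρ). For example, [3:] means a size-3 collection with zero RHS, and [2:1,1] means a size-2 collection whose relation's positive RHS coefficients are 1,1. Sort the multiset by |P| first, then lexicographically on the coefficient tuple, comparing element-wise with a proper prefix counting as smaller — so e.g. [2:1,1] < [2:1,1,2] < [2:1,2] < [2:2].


|primitive collections| = 14. Relations:

  P={3,5}:  v_{3} + v_{5} = 0  →  sig = [2:]
  P={4,7}:  v_{4} + v_{7} = 0  →  sig = [2:]
  P={1,7}:  v_{1} + v_{7} = v_{6}  →  sig = [2:1]
  P={2,5}:  v_{2} + v_{5} = v_{4}  →  sig = [2:1]
  P={2,7}:  v_{2} + v_{7} = v_{3}  →  sig = [2:1]
  P={3,4}:  v_{3} + v_{4} = v_{2}  →  sig = [2:1]
  P={3,6}:  v_{3} + v_{6} = v_{4}  →  sig = [2:1]
  P={4,5}:  v_{4} + v_{5} = v_{6}  →  sig = [2:1]
  P={4,6}:  v_{4} + v_{6} = v_{1}  →  sig = [2:1]
  P={6,7}:  v_{6} + v_{7} = v_{5}  →  sig = [2:1]
  P={1,3}:  v_{1} + v_{3} = 2·v_{4}  →  sig = [2:2]
  P={1,5}:  v_{1} + v_{5} = 2·v_{6}  →  sig = [2:2]
  P={2,6}:  v_{2} + v_{6} = 2·v_{4}  →  sig = [2:2]
  P={1,2}:  v_{1} + v_{2} = 3·v_{4}  →  sig = [2:3]

Hence PRS(X_Σ) =
[[2:], [2:], [2:1], [2:1], [2:1], [2:1], [2:1], [2:1], [2:1], [2:1], [2:2], [2:2], [2:2], [2:3]]


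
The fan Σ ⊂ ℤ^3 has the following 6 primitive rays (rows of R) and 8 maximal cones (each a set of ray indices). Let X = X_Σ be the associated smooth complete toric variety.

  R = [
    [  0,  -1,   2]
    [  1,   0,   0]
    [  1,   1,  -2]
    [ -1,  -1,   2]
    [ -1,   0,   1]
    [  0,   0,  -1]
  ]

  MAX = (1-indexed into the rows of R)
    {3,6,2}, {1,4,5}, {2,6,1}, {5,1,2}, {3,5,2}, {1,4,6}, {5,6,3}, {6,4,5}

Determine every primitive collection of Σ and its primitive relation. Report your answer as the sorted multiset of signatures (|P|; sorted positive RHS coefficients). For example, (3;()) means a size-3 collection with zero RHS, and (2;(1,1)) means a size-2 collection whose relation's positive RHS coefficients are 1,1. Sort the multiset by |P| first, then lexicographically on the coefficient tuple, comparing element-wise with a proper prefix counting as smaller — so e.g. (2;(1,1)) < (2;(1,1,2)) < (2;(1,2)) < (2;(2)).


|primitive collections| = 5. Relations:

  P = {3,4}:  v_{3} + v_{4} = 0  ⇒ sig = (2;())
  P = {1,3}:  v_{1} + v_{3} = v_{2}  ⇒ sig = (2;(1))
  P = {2,4}:  v_{2} + v_{4} = v_{1}  ⇒ sig = (2;(1))
  P = {2,5,6}:  v_{2} + v_{5} + v_{6} = 0  ⇒ sig = (3;())
  P = {1,5,6}:  v_{1} + v_{5} + v_{6} = v_{4}  ⇒ sig = (3;(1))

Signatures (|P|; sorted positive RHS coefficients), sorted:
    |P|=2: 3 collections, coeffs (), (1), (1)
    |P|=3: 2 collections, coeffs (), (1)


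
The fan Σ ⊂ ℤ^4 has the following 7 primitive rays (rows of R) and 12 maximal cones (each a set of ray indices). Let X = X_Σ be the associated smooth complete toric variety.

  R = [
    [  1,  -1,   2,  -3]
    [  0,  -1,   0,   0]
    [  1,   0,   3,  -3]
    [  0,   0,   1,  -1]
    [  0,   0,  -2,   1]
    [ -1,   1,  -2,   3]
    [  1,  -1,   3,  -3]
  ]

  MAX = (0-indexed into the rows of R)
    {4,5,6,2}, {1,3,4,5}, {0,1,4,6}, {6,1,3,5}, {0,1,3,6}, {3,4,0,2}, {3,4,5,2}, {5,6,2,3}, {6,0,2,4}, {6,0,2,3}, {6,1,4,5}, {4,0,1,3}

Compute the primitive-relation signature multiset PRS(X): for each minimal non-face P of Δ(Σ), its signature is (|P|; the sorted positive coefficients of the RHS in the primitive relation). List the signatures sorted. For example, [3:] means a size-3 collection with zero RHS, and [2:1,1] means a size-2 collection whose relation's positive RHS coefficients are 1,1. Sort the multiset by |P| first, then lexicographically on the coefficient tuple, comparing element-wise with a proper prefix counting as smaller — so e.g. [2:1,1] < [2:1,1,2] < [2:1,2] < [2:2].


The 3 primitive collections of Σ (r=7, n=4):

  • {0,5}:  v_{0} + v_{5} = 0  ⟹  sig = [2:]
  • {1,2}:  v_{1} + v_{2} = v_{6}  ⟹  sig = [2:1]
  • {3,4,6}:  v_{3} + v_{4} + v_{6} = v_{0}  ⟹  sig = [3:1]

Sorted signature multiset PRS(X):
    |P|=2: 2 collections, coeffs (), (1)
    |P|=3: 1 collection, coeffs (1)


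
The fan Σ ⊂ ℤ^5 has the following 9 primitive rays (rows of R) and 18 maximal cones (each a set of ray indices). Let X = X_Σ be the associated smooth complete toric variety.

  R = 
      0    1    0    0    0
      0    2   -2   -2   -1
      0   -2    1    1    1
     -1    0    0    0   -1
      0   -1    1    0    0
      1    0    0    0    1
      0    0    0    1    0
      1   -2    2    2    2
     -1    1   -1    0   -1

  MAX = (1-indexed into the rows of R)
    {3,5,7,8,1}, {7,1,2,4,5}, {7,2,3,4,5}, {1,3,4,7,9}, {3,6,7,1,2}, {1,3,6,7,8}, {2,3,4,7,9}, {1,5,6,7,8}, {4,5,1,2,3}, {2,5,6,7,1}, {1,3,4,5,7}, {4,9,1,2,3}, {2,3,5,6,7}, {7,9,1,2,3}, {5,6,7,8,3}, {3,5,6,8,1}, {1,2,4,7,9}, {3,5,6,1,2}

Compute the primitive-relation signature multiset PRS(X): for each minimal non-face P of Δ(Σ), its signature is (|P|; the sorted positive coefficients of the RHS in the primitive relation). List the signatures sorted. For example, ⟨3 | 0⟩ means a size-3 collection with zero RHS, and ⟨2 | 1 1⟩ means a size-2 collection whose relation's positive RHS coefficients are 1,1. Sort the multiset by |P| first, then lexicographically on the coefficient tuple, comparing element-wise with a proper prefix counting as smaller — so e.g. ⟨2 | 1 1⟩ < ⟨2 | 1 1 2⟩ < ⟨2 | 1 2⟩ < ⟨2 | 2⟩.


Primitive collections (9):

  P={4,6}:  v_{4} + v_{6} = 0  so sig = ⟨2 | 0⟩
  P={2,8}:  v_{2} + v_{8} = v_{6}  so sig = ⟨2 | 1⟩
  P={5,9}:  v_{5} + v_{9} = v_{4}  so sig = ⟨2 | 1⟩
  P={8,9}:  v_{8} + v_{9} = v_{1} + v_{3} + v_{7}  so sig = ⟨2 | 1 1 1⟩
  P={4,8}:  v_{4} + v_{8} = v_{1} + v_{3} + v_{5} + v_{7}  so sig = ⟨2 | 1 1 1 1⟩
  P={6,9}:  v_{6} + v_{9} = v_{1} + v_{2} + v_{3} + v_{7}  so sig = ⟨2 | 1 1 1 1⟩
  P={1,2,3,5,7}:  v_{1} + v_{2} + v_{3} + v_{5} + v_{7} = 0  so sig = ⟨5 | 0⟩
  P={1,2,3,4,7}:  v_{1} + v_{2} + v_{3} + v_{4} + v_{7} = v_{9}  so sig = ⟨5 | 1⟩
  P={1,3,5,6,7}:  v_{1} + v_{3} + v_{5} + v_{6} + v_{7} = v_{8}  so sig = ⟨5 | 1⟩

Sorted signature multiset PRS(X):
    |P|=2: 6 collections, coeffs (), (1), (1), (1,1,1), (1,1,1,1), (1,1,1,1)
    |P|=5: 3 collections, coeffs (), (1), (1)


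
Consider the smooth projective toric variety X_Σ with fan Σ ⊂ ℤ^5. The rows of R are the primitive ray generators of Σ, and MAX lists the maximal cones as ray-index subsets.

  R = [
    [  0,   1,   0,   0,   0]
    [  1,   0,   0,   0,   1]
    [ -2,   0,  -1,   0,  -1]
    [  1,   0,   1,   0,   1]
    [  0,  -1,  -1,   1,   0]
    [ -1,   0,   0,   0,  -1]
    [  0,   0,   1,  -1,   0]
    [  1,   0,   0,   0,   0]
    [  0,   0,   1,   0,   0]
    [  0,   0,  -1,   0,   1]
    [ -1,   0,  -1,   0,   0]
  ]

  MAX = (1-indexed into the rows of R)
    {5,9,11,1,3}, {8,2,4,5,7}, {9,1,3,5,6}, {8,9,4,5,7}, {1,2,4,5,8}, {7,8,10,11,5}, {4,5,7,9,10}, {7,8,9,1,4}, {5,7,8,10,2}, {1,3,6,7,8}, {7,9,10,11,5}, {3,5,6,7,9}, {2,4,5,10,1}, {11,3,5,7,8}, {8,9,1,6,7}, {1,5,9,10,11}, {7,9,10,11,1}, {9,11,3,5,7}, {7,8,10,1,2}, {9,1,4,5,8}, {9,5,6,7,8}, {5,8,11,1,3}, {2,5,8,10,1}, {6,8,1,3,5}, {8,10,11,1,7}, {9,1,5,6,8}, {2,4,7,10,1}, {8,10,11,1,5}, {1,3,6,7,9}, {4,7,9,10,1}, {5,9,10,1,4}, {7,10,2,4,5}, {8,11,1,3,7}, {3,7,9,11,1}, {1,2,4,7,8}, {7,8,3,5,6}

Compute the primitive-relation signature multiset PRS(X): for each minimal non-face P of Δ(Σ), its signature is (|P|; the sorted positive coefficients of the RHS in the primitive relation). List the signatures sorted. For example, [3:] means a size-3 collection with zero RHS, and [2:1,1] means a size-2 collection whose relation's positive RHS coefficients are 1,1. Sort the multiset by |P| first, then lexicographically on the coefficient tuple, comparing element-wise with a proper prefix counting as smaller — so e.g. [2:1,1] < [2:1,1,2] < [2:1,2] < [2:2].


Σ has 15 primitive collections:

  • {2,6}:  v_{2} + v_{6} = 0 — sig = [2:]
  • {2,3}:  v_{2} + v_{3} = v_{11} — sig = [2:1]
  • {2,9}:  v_{2} + v_{9} = v_{4} — sig = [2:1]
  • {2,11}:  v_{2} + v_{11} = v_{10} — sig = [2:1]
  • {4,6}:  v_{4} + v_{6} = v_{9} — sig = [2:1]
  • {6,10}:  v_{6} + v_{10} = v_{11} — sig = [2:1]
  • {6,11}:  v_{6} + v_{11} = v_{3} — sig = [2:1]
  • {3,4}:  v_{3} + v_{4} = v_{9} + v_{11} — sig = [2:1,1]
  • {4,11}:  v_{4} + v_{11} = v_{9} + v_{10} — sig = [2:1,1]
  • {3,10}:  v_{3} + v_{10} = 2·v_{11} — sig = [2:2]
  • {1,5,7}:  v_{1} + v_{5} + v_{7} = 0 — sig = [3:]
  • {8,9,11}:  v_{8} + v_{9} + v_{11} = 0 — sig = [3:]
  • {3,8,9}:  v_{3} + v_{8} + v_{9} = v_{6} — sig = [3:1]
  • {8,9,10}:  v_{8} + v_{9} + v_{10} = v_{2} — sig = [3:1]
  • {4,8,10}:  v_{4} + v_{8} + v_{10} = 2·v_{2} — sig = [3:2]

so the primitive-relation signature multiset is
    [2:]
    [2:1]
    [2:1]
    [2:1]
    [2:1]
    [2:1]
    [2:1]
    [2:1,1]
    [2:1,1]
    [2:2]
    [3:]
    [3:]
    [3:1]
    [3:1]
    [3:2]


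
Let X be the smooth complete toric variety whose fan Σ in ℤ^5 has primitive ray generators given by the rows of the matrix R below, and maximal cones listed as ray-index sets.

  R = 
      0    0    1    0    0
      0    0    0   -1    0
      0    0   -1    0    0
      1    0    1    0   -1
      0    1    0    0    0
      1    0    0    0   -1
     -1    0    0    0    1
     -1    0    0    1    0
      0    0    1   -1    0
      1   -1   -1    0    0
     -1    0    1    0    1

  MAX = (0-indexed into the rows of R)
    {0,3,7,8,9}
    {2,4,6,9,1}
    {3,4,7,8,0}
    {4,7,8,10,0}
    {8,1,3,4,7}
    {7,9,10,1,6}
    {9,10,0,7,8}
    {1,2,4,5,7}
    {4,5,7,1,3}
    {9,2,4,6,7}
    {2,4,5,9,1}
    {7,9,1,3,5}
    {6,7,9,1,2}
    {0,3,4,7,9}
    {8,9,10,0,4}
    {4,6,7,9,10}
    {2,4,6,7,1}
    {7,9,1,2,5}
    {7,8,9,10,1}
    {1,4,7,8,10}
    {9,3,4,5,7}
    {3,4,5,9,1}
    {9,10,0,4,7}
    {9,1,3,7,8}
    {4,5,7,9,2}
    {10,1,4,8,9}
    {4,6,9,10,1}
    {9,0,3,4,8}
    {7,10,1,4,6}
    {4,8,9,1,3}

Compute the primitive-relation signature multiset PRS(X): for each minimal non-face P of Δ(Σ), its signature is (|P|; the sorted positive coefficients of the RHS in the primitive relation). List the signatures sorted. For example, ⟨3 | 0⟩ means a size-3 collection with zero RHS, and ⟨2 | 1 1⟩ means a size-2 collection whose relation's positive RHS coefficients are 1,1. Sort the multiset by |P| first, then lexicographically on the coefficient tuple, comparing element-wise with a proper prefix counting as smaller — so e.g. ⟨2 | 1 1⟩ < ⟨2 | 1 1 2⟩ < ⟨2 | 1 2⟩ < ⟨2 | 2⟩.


Minimal non-faces — 15 found among 11 rays, 30 max cones:

  P = {0,2}:  v_{0} + v_{2} = 0 ; sig = ⟨2 | 0⟩
  P = {5,6}:  v_{5} + v_{6} = 0 ; sig = ⟨2 | 0⟩
  P = {0,1}:  v_{0} + v_{1} = v_{8} ; sig = ⟨2 | 1⟩
  P = {0,5}:  v_{0} + v_{5} = v_{3} ; sig = ⟨2 | 1⟩
  P = {0,6}:  v_{0} + v_{6} = v_{10} ; sig = ⟨2 | 1⟩
  P = {2,3}:  v_{2} + v_{3} = v_{5} ; sig = ⟨2 | 1⟩
  P = {2,8}:  v_{2} + v_{8} = v_{1} ; sig = ⟨2 | 1⟩
  P = {2,10}:  v_{2} + v_{10} = v_{6} ; sig = ⟨2 | 1⟩
  P = {3,6}:  v_{3} + v_{6} = v_{0} ; sig = ⟨2 | 1⟩
  P = {5,10}:  v_{5} + v_{10} = v_{0} ; sig = ⟨2 | 1⟩
  P = {5,8}:  v_{5} + v_{8} = v_{1} + v_{3} ; sig = ⟨2 | 1 1⟩
  P = {6,8}:  v_{6} + v_{8} = v_{1} + v_{10} ; sig = ⟨2 | 1 1⟩
  P = {3,10}:  v_{3} + v_{10} = 2·v_{0} ; sig = ⟨2 | 2⟩
  P = {4,7,8,9}:  v_{4} + v_{7} + v_{8} + v_{9} = 0 ; sig = ⟨4 | 0⟩
  P = {1,4,7,9}:  v_{1} + v_{4} + v_{7} + v_{9} = v_{2} ; sig = ⟨4 | 1⟩

so the primitive-relation signature multiset is
    |P|=2: 13 collections, coeffs (), (), (1), (1), (1), (1), (1), (1), (1), (1), (1,1), (1,1), (2)
    |P|=4: 2 collections, coeffs (), (1)


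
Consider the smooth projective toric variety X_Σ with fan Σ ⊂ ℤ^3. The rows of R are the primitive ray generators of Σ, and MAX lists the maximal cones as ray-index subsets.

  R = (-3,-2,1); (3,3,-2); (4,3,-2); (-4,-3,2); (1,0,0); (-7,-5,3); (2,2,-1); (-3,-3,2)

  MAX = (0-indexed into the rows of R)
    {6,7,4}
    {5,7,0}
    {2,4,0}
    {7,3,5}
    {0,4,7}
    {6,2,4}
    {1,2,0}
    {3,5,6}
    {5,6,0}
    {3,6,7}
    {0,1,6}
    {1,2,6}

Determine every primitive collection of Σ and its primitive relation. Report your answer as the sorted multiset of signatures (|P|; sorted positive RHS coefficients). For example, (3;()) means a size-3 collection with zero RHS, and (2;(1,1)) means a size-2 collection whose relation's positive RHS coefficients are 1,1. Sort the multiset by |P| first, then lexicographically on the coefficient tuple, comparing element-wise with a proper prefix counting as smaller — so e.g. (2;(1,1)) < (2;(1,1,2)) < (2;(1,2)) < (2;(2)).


14 collections generate NE(X_Σ); each relation:

  P={1,7}:  v_{1} + v_{7} = 0  so sig = (2;())
  P={2,3}:  v_{2} + v_{3} = 0  so sig = (2;())
  P={0,3}:  v_{0} + v_{3} = v_{5}  so sig = (2;(1))
  P={1,4}:  v_{1} + v_{4} = v_{2}  so sig = (2;(1))
  P={2,5}:  v_{2} + v_{5} = v_{0}  so sig = (2;(1))
  P={2,7}:  v_{2} + v_{7} = v_{4}  so sig = (2;(1))
  P={3,4}:  v_{3} + v_{4} = v_{7}  so sig = (2;(1))
  P={1,3}:  v_{1} + v_{3} = v_{0} + v_{6}  so sig = (2;(1,1))
  P={4,5}:  v_{4} + v_{5} = v_{0} + v_{7}  so sig = (2;(1,1))
  P={1,5}:  v_{1} + v_{5} = 2·v_{0} + v_{6}  so sig = (2;(1,2))
  P={0,4,6}:  v_{0} + v_{4} + v_{6} = 0  so sig = (3;())
  P={0,2,6}:  v_{0} + v_{2} + v_{6} = v_{1}  so sig = (3;(1))
  P={0,6,7}:  v_{0} + v_{6} + v_{7} = v_{3}  so sig = (3;(1))
  P={5,6,7}:  v_{5} + v_{6} + v_{7} = 2·v_{3}  so sig = (3;(2))

Sorted signature multiset PRS(X):
[(2;()), (2;()), (2;(1)), (2;(1)), (2;(1)), (2;(1)), (2;(1)), (2;(1,1)), (2;(1,1)), (2;(1,2)), (3;()), (3;(1)), (3;(1)), (3;(2))]


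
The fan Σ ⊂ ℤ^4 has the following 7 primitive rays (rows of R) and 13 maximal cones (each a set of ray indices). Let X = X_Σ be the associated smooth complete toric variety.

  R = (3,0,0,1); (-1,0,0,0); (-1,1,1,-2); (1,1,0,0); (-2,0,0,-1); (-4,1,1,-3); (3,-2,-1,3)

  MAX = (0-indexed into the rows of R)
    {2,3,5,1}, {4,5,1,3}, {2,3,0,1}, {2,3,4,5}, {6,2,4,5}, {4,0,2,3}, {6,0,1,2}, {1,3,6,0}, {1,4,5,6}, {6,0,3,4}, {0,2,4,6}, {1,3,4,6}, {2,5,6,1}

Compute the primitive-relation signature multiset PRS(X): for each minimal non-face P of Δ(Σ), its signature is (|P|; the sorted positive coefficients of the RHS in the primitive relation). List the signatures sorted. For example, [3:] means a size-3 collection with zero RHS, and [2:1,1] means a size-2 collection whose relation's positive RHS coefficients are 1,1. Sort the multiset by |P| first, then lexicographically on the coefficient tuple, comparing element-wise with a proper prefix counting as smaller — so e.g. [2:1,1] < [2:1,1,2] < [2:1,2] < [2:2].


The 5 primitive collections of Σ (r=7, n=4):

  P={0,5}:  v_{0} + v_{5} = v_{2} — sig = [2:1]
  P={0,1,4}:  v_{0} + v_{1} + v_{4} = 0 — sig = [3:]
  P={3,5,6}:  v_{3} + v_{5} + v_{6} = 0 — sig = [3:]
  P={1,2,4}:  v_{1} + v_{2} + v_{4} = v_{5} — sig = [3:1]
  P={2,3,6}:  v_{2} + v_{3} + v_{6} = v_{0} — sig = [3:1]

Signatures (|P|; sorted positive RHS coefficients), sorted:
[[2:1], [3:], [3:], [3:1], [3:1]]


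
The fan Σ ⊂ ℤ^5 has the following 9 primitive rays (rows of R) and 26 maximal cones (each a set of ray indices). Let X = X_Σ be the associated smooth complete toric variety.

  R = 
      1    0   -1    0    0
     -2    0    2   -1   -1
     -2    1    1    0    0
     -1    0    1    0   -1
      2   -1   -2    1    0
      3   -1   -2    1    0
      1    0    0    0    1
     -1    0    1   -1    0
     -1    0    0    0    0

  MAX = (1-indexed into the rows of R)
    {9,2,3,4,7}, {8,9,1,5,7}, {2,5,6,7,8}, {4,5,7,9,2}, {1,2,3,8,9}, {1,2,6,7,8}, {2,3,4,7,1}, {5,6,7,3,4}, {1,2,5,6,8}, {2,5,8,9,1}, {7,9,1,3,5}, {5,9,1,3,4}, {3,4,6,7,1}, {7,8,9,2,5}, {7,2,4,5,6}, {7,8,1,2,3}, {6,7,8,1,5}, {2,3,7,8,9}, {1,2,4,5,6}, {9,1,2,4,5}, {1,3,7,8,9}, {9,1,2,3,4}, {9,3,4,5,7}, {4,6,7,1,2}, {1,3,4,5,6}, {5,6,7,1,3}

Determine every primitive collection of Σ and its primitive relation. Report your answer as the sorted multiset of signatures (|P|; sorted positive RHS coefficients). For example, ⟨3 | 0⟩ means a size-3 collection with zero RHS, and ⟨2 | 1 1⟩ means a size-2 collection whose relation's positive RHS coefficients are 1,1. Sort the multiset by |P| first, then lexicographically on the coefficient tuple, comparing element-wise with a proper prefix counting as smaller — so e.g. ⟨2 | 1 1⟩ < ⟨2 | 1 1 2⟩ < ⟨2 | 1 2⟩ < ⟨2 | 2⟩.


10 minimal non-faces of Δ(Σ) (on 9 rays):

  • {4,8}:  v_{4} + v_{8} = v_{2}  so sig = ⟨2 | 1⟩
  • {6,9}:  v_{6} + v_{9} = v_{5}  so sig = ⟨2 | 1⟩
  • {3,6,8}:  v_{3} + v_{6} + v_{8} = 0  so sig = ⟨3 | 0⟩
  • {2,3,6}:  v_{2} + v_{3} + v_{6} = v_{4}  so sig = ⟨3 | 1⟩
  • {3,5,8}:  v_{3} + v_{5} + v_{8} = v_{9}  so sig = ⟨3 | 1⟩
  • {2,3,5}:  v_{2} + v_{3} + v_{5} = v_{4} + v_{9}  so sig = ⟨3 | 1 1⟩
  • {1,4,7,9}:  v_{1} + v_{4} + v_{7} + v_{9} = 0  so sig = ⟨4 | 0⟩
  • {1,2,7,9}:  v_{1} + v_{2} + v_{7} + v_{9} = v_{8}  so sig = ⟨4 | 1⟩
  • {1,4,5,7}:  v_{1} + v_{4} + v_{5} + v_{7} = v_{6}  so sig = ⟨4 | 1⟩
  • {1,2,5,7}:  v_{1} + v_{2} + v_{5} + v_{7} = v_{6} + v_{8}  so sig = ⟨4 | 1 1⟩

Signatures (|P|; sorted positive RHS coefficients), sorted:
    |P|=2: 2 collections, coeffs (1), (1)
    |P|=3: 4 collections, coeffs (), (1), (1), (1,1)
    |P|=4: 4 collections, coeffs (), (1), (1), (1,1)


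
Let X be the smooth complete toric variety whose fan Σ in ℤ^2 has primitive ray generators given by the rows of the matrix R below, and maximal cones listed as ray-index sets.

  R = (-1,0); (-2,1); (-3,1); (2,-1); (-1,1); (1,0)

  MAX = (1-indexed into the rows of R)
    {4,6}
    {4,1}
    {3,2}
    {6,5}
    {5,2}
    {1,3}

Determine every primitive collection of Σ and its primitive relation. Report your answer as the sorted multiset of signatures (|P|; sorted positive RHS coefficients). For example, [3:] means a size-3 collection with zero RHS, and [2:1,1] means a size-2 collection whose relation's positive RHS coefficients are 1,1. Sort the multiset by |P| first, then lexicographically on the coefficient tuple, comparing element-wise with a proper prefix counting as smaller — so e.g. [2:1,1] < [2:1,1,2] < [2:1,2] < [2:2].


9 minimal non-faces of Δ(Σ) (on 6 rays):

  P = {1,6}:  v_{1} + v_{6} = 0  ⟹  sig = [2:]
  P = {2,4}:  v_{2} + v_{4} = 0  ⟹  sig = [2:]
  P = {1,2}:  v_{1} + v_{2} = v_{3}  ⟹  sig = [2:1]
  P = {1,5}:  v_{1} + v_{5} = v_{2}  ⟹  sig = [2:1]
  P = {2,6}:  v_{2} + v_{6} = v_{5}  ⟹  sig = [2:1]
  P = {3,4}:  v_{3} + v_{4} = v_{1}  ⟹  sig = [2:1]
  P = {3,6}:  v_{3} + v_{6} = v_{2}  ⟹  sig = [2:1]
  P = {4,5}:  v_{4} + v_{5} = v_{6}  ⟹  sig = [2:1]
  P = {3,5}:  v_{3} + v_{5} = 2·v_{2}  ⟹  sig = [2:2]

Signatures (|P|; sorted positive RHS coefficients), sorted:
{ [2:] ×2,  [2:1] ×6,  [2:2] }


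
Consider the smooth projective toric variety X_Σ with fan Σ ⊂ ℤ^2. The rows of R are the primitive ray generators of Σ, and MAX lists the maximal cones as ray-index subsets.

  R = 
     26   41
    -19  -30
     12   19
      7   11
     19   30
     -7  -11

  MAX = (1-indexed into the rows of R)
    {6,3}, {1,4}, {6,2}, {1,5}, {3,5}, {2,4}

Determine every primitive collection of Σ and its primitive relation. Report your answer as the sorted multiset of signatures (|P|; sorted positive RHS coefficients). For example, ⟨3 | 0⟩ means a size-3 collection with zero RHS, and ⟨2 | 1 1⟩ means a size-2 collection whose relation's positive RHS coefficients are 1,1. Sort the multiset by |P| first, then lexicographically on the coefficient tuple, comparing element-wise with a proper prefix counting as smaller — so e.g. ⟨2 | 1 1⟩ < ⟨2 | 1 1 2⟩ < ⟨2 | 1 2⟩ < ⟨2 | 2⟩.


Δ(Σ) — 6 vertices, 9 min non-faces:

  P={2,5}:  v_{2} + v_{5} = 0 — sig = ⟨2 | 0⟩
  P={4,6}:  v_{4} + v_{6} = 0 — sig = ⟨2 | 0⟩
  P={1,2}:  v_{1} + v_{2} = v_{4} — sig = ⟨2 | 1⟩
  P={1,6}:  v_{1} + v_{6} = v_{5} — sig = ⟨2 | 1⟩
  P={2,3}:  v_{2} + v_{3} = v_{6} — sig = ⟨2 | 1⟩
  P={3,4}:  v_{3} + v_{4} = v_{5} — sig = ⟨2 | 1⟩
  P={4,5}:  v_{4} + v_{5} = v_{1} — sig = ⟨2 | 1⟩
  P={5,6}:  v_{5} + v_{6} = v_{3} — sig = ⟨2 | 1⟩
  P={1,3}:  v_{1} + v_{3} = 2·v_{5} — sig = ⟨2 | 2⟩

Hence PRS(X_Σ) =
{ ⟨2 | 0⟩ ×2,  ⟨2 | 1⟩ ×6,  ⟨2 | 2⟩ }


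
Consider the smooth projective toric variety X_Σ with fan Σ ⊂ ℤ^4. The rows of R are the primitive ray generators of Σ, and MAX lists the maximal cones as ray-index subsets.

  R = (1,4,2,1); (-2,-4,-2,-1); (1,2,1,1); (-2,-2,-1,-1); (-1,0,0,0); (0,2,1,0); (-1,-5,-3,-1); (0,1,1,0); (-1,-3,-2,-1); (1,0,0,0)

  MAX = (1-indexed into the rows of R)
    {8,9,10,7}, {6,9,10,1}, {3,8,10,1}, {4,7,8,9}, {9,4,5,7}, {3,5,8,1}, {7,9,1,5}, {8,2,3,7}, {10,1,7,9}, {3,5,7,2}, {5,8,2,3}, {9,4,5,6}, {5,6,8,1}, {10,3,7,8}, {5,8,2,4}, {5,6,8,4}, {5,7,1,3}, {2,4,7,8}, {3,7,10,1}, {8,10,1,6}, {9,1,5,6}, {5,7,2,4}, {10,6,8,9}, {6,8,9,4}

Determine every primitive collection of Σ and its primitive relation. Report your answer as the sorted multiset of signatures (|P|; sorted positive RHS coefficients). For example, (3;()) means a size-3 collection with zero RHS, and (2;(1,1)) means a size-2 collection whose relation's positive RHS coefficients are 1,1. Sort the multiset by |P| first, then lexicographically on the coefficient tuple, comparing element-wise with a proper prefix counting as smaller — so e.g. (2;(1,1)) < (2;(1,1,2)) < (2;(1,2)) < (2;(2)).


Primitive collections (15):

  P={5,10}:  v_{5} + v_{10} = 0 ; sig = (2;())
  P={1,2}:  v_{1} + v_{2} = v_{5} ; sig = (2;(1))
  P={2,6}:  v_{2} + v_{6} = v_{4} ; sig = (2;(1))
  P={3,4}:  v_{3} + v_{4} = v_{5} ; sig = (2;(1))
  P={3,6}:  v_{3} + v_{6} = v_{1} ; sig = (2;(1))
  P={6,7}:  v_{6} + v_{7} = v_{9} ; sig = (2;(1))
  P={1,4}:  v_{1} + v_{4} = v_{5} + v_{6} ; sig = (2;(1,1))
  P={2,9}:  v_{2} + v_{9} = v_{4} + v_{7} ; sig = (2;(1,1))
  P={2,10}:  v_{2} + v_{10} = v_{7} + v_{8} ; sig = (2;(1,1))
  P={3,9}:  v_{3} + v_{9} = v_{1} + v_{7} ; sig = (2;(1,1))
  P={4,10}:  v_{4} + v_{10} = v_{8} + v_{9} ; sig = (2;(1,1))
  P={1,7,8}:  v_{1} + v_{7} + v_{8} = 0 ; sig = (3;())
  P={1,8,9}:  v_{1} + v_{8} + v_{9} = v_{6} ; sig = (3;(1))
  P={5,7,8}:  v_{5} + v_{7} + v_{8} = v_{2} ; sig = (3;(1))
  P={5,8,9}:  v_{5} + v_{8} + v_{9} = v_{4} ; sig = (3;(1))

so the primitive-relation signature multiset is
    (2;())
    (2;(1))
    (2;(1))
    (2;(1))
    (2;(1))
    (2;(1))
    (2;(1,1))
    (2;(1,1))
    (2;(1,1))
    (2;(1,1))
    (2;(1,1))
    (3;())
    (3;(1))
    (3;(1))
    (3;(1))


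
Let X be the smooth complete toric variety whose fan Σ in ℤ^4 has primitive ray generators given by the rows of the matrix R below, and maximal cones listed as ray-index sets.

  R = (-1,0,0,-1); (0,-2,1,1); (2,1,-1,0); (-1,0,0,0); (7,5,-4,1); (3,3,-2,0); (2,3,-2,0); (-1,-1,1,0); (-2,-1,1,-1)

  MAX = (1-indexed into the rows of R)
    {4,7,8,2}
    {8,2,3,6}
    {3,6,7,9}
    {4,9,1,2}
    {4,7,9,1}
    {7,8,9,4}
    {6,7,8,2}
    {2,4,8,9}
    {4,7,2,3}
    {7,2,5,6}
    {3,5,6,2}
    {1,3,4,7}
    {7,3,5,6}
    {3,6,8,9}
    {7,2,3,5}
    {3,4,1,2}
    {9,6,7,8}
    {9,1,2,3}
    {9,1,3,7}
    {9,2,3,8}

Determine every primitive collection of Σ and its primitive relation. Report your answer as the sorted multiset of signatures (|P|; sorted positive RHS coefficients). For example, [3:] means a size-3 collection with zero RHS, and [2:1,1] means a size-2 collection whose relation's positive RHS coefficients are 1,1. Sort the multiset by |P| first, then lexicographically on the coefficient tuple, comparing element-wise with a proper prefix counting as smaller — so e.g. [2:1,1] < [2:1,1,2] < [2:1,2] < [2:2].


14 minimal non-faces of Δ(Σ) (on 9 rays):

  • {1,8}:  v_{1} + v_{8} = v_{9}  ⟹  sig = [2:1]
  • {4,6}:  v_{4} + v_{6} = v_{7}  ⟹  sig = [2:1]
  • {5,9}:  v_{5} + v_{9} = v_{3} + v_{6}  ⟹  sig = [2:1,1]
  • {1,6}:  v_{1} + v_{6} = v_{3} + v_{7} + v_{9}  ⟹  sig = [2:1,1,1]
  • {4,5}:  v_{4} + v_{5} = v_{2} + v_{3} + 2·v_{7}  ⟹  sig = [2:1,1,2]
  • {1,5}:  v_{1} + v_{5} = 2·v_{3} + v_{7}  ⟹  sig = [2:1,2]
  • {5,8}:  v_{5} + v_{8} = v_{2} + 2·v_{6}  ⟹  sig = [2:1,2]
  • {2,7,9}:  v_{2} + v_{7} + v_{9} = 0  ⟹  sig = [3:]
  • {3,4,8}:  v_{3} + v_{4} + v_{8} = 0  ⟹  sig = [3:]
  • {3,4,9}:  v_{3} + v_{4} + v_{9} = v_{1}  ⟹  sig = [3:1]
  • {3,7,8}:  v_{3} + v_{7} + v_{8} = v_{6}  ⟹  sig = [3:1]
  • {1,2,7}:  v_{1} + v_{2} + v_{7} = v_{3} + v_{4}  ⟹  sig = [3:1,1]
  • {2,6,9}:  v_{2} + v_{6} + v_{9} = v_{3} + v_{8}  ⟹  sig = [3:1,1]
  • {2,3,6,7}:  v_{2} + v_{3} + v_{6} + v_{7} = v_{5}  ⟹  sig = [4:1]

Sorted signature multiset PRS(X):
    [2:1]
    [2:1]
    [2:1,1]
    [2:1,1,1]
    [2:1,1,2]
    [2:1,2]
    [2:1,2]
    [3:]
    [3:]
    [3:1]
    [3:1]
    [3:1,1]
    [3:1,1]
    [4:1]


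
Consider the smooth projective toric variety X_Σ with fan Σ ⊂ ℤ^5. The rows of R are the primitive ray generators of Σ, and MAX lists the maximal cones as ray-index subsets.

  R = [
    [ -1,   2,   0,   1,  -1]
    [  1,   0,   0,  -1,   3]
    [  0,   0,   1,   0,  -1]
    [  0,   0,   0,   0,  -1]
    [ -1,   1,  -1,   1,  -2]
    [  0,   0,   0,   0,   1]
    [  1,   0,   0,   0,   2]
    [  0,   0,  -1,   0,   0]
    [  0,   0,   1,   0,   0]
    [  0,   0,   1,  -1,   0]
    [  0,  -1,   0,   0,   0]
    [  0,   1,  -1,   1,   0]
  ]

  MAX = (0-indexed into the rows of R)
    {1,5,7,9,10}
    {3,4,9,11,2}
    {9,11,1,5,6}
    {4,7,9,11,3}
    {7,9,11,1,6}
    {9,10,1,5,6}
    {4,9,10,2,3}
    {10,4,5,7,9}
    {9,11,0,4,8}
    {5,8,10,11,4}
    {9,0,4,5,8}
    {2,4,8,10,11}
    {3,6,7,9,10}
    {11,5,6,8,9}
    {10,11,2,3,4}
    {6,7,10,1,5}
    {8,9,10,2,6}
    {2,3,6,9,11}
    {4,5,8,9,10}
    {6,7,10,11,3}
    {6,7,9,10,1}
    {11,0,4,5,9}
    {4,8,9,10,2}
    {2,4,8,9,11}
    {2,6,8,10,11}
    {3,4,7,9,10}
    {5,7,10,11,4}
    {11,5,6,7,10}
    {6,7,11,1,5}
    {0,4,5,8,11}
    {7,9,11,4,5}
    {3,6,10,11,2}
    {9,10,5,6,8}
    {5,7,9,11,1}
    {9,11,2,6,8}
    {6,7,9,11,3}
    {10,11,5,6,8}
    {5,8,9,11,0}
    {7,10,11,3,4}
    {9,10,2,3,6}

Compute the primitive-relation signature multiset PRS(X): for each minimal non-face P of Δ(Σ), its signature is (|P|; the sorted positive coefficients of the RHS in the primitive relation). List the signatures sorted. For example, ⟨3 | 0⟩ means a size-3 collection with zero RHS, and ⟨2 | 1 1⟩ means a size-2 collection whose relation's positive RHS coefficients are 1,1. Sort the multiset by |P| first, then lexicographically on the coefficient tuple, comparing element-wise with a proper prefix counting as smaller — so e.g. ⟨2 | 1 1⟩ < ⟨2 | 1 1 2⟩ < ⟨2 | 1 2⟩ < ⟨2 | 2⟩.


20 minimal non-faces of Δ(Σ) (on 12 rays):

  {3,5}:  v_{3} + v_{5} = 0  so sig = ⟨2 | 0⟩
  {7,8}:  v_{7} + v_{8} = 0  so sig = ⟨2 | 0⟩
  {2,5}:  v_{2} + v_{5} = v_{8}  so sig = ⟨2 | 1⟩
  {2,7}:  v_{2} + v_{7} = v_{3}  so sig = ⟨2 | 1⟩
  {3,8}:  v_{3} + v_{8} = v_{2}  so sig = ⟨2 | 1⟩
  {4,6}:  v_{4} + v_{6} = v_{11}  so sig = ⟨2 | 1⟩
  {1,2}:  v_{1} + v_{2} = v_{6} + v_{9}  so sig = ⟨2 | 1 1⟩
  {0,10}:  v_{0} + v_{10} = v_{4} + v_{5} + v_{8}  so sig = ⟨2 | 1 1 1⟩
  {1,3}:  v_{1} + v_{3} = v_{6} + v_{7} + v_{9}  so sig = ⟨2 | 1 1 1⟩
  {1,8}:  v_{1} + v_{8} = v_{5} + v_{6} + v_{9}  so sig = ⟨2 | 1 1 1⟩
  {0,3}:  v_{0} + v_{3} = v_{4} + v_{8} + v_{9} + v_{11}  so sig = ⟨2 | 1 1 1 1⟩
  {0,7}:  v_{0} + v_{7} = v_{4} + v_{5} + v_{9} + v_{11}  so sig = ⟨2 | 1 1 1 1⟩
  {1,4}:  v_{1} + v_{4} = v_{5} + v_{7} + v_{9} + v_{11}  so sig = ⟨2 | 1 1 1 1⟩
  {0,2}:  v_{0} + v_{2} = v_{4} + 2·v_{8} + v_{9} + v_{11}  so sig = ⟨2 | 1 1 1 2⟩
  {0,6}:  v_{0} + v_{6} = v_{5} + v_{8} + v_{9} + 2·v_{11}  so sig = ⟨2 | 1 1 1 2⟩
  {0,1}:  v_{0} + v_{1} = 2·v_{5} + 2·v_{9} + 2·v_{11}  so sig = ⟨2 | 2 2 2⟩
  {9,10,11}:  v_{9} + v_{10} + v_{11} = 0  so sig = ⟨3 | 0⟩
  {1,10,11}:  v_{1} + v_{10} + v_{11} = v_{5} + v_{6} + v_{7}  so sig = ⟨3 | 1 1 1⟩
  {5,6,7,9}:  v_{5} + v_{6} + v_{7} + v_{9} = v_{1}  so sig = ⟨4 | 1⟩
  {4,5,8,9,11}:  v_{4} + v_{5} + v_{8} + v_{9} + v_{11} = v_{0}  so sig = ⟨5 | 1⟩

so the primitive-relation signature multiset is
[⟨2 | 0⟩, ⟨2 | 0⟩, ⟨2 | 1⟩, ⟨2 | 1⟩, ⟨2 | 1⟩, ⟨2 | 1⟩, ⟨2 | 1 1⟩, ⟨2 | 1 1 1⟩, ⟨2 | 1 1 1⟩, ⟨2 | 1 1 1⟩, ⟨2 | 1 1 1 1⟩, ⟨2 | 1 1 1 1⟩, ⟨2 | 1 1 1 1⟩, ⟨2 | 1 1 1 2⟩, ⟨2 | 1 1 1 2⟩, ⟨2 | 2 2 2⟩, ⟨3 | 0⟩, ⟨3 | 1 1 1⟩, ⟨4 | 1⟩, ⟨5 | 1⟩]


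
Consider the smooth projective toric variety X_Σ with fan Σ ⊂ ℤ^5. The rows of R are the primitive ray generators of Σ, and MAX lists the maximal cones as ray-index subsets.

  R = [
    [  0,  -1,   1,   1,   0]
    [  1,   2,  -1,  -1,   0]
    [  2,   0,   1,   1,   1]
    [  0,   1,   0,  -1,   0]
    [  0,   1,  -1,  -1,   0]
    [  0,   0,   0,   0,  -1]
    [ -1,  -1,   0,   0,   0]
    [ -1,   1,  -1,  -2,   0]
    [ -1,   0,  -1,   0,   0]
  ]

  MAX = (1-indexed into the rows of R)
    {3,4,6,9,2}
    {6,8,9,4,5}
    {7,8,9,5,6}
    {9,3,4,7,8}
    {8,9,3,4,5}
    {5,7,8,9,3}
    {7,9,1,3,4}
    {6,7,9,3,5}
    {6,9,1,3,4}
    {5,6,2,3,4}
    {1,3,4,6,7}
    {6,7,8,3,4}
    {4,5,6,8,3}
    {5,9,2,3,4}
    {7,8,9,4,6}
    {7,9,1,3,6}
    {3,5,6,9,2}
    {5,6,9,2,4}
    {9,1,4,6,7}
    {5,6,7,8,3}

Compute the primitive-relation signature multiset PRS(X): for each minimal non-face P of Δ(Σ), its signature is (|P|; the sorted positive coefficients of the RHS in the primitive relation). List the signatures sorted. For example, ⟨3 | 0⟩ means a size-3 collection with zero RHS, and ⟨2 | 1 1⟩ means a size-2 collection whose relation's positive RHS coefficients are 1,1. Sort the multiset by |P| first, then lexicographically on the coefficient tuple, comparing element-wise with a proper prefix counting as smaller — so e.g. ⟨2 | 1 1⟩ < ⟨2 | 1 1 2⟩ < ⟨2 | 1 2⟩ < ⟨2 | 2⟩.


The 9 primitive collections of Σ (r=9, n=5):

  P={1,5}:  v_{1} + v_{5} = 0  ⟹  sig = ⟨2 | 0⟩
  P={2,7}:  v_{2} + v_{7} = v_{5}  ⟹  sig = ⟨2 | 1⟩
  P={1,8}:  v_{1} + v_{8} = v_{4} + v_{7}  ⟹  sig = ⟨2 | 1 1⟩
  P={1,2}:  v_{1} + v_{2} = v_{3} + v_{4} + v_{6} + v_{9}  ⟹  sig = ⟨2 | 1 1 1 1⟩
  P={2,8}:  v_{2} + v_{8} = v_{4} + 2·v_{5}  ⟹  sig = ⟨2 | 1 2⟩
  P={4,5,7}:  v_{4} + v_{5} + v_{7} = v_{8}  ⟹  sig = ⟨3 | 1⟩
  P={3,6,8,9}:  v_{3} + v_{6} + v_{8} + v_{9} = v_{5}  ⟹  sig = ⟨4 | 1⟩
  P={3,4,6,7,9}:  v_{3} + v_{4} + v_{6} + v_{7} + v_{9} = 0  ⟹  sig = ⟨5 | 0⟩
  P={3,4,5,6,9}:  v_{3} + v_{4} + v_{5} + v_{6} + v_{9} = v_{2}  ⟹  sig = ⟨5 | 1⟩

Hence PRS(X_Σ) =
{ ⟨2 | 0⟩,  ⟨2 | 1⟩,  ⟨2 | 1 1⟩,  ⟨2 | 1 1 1 1⟩,  ⟨2 | 1 2⟩,  ⟨3 | 1⟩,  ⟨4 | 1⟩,  ⟨5 | 0⟩,  ⟨5 | 1⟩ }


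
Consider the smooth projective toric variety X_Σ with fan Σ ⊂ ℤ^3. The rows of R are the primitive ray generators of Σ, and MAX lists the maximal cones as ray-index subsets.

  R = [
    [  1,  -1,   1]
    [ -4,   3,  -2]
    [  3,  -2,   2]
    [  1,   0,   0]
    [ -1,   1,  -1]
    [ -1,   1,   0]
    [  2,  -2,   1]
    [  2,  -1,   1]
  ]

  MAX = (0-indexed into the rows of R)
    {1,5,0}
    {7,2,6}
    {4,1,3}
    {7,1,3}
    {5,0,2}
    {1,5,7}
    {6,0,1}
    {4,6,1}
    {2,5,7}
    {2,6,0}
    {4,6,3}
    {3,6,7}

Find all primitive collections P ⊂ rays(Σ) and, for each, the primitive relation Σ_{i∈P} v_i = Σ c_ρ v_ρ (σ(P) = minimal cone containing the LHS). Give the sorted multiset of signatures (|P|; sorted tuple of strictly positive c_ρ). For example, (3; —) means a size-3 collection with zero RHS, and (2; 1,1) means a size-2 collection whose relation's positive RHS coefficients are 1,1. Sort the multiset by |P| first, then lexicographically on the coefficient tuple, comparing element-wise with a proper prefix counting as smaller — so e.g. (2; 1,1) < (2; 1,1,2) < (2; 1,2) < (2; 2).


Σ has 12 primitive collections:

  • {0,4}:  v_{0} + v_{4} = 0 ; sig = (2; —)
  • {0,3}:  v_{0} + v_{3} = v_{7} ; sig = (2; 1)
  • {0,7}:  v_{0} + v_{7} = v_{2} ; sig = (2; 1)
  • {1,2}:  v_{1} + v_{2} = v_{5} ; sig = (2; 1)
  • {2,4}:  v_{2} + v_{4} = v_{7} ; sig = (2; 1)
  • {4,7}:  v_{4} + v_{7} = v_{3} ; sig = (2; 1)
  • {5,6}:  v_{5} + v_{6} = v_{0} ; sig = (2; 1)
  • {4,5}:  v_{4} + v_{5} = v_{1} + v_{7} ; sig = (2; 1,1)
  • {3,5}:  v_{3} + v_{5} = v_{1} + 2·v_{7} ; sig = (2; 1,2)
  • {2,3}:  v_{2} + v_{3} = 2·v_{7} ; sig = (2; 2)
  • {1,6,7}:  v_{1} + v_{6} + v_{7} = 0 ; sig = (3; —)
  • {1,3,6}:  v_{1} + v_{3} + v_{6} = v_{4} ; sig = (3; 1)

so the primitive-relation signature multiset is
{ (2; —),  (2; 1) ×6,  (2; 1,1),  (2; 1,2),  (2; 2),  (3; —),  (3; 1) }


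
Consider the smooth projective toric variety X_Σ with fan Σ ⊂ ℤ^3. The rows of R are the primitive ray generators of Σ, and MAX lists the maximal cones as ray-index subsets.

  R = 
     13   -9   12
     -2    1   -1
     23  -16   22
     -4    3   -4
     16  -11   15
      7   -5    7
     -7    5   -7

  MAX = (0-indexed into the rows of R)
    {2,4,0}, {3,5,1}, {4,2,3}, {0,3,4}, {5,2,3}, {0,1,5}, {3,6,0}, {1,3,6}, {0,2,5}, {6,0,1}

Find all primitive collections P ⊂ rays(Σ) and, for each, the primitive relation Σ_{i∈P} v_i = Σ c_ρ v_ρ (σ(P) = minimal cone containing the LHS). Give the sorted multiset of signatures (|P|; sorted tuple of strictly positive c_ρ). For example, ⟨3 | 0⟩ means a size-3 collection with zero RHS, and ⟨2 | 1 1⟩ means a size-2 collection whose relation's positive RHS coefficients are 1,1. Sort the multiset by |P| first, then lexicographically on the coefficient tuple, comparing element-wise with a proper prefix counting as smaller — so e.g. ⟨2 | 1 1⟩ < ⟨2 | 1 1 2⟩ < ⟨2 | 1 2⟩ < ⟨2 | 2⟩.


Δ(Σ) — 7 vertices, 9 min non-faces:

  • {5,6}:  v_{5} + v_{6} = 0  ⇒ sig = ⟨2 | 0⟩
  • {2,6}:  v_{2} + v_{6} = v_{4}  ⇒ sig = ⟨2 | 1⟩
  • {4,5}:  v_{4} + v_{5} = v_{2}  ⇒ sig = ⟨2 | 1⟩
  • {4,6}:  v_{4} + v_{6} = v_{0} + v_{3}  ⇒ sig = ⟨2 | 1 1⟩
  • {1,4}:  v_{1} + v_{4} = 2·v_{5}  ⇒ sig = ⟨2 | 2⟩
  • {1,2}:  v_{1} + v_{2} = 3·v_{5}  ⇒ sig = ⟨2 | 3⟩
  • {0,1,3}:  v_{0} + v_{1} + v_{3} = v_{5}  ⇒ sig = ⟨3 | 1⟩
  • {0,3,5}:  v_{0} + v_{3} + v_{5} = v_{4}  ⇒ sig = ⟨3 | 1⟩
  • {0,2,3}:  v_{0} + v_{2} + v_{3} = 2·v_{4}  ⇒ sig = ⟨3 | 2⟩

Sorted signature multiset PRS(X):
{ ⟨2 | 0⟩,  ⟨2 | 1⟩ ×2,  ⟨2 | 1 1⟩,  ⟨2 | 2⟩,  ⟨2 | 3⟩,  ⟨3 | 1⟩ ×2,  ⟨3 | 2⟩ }


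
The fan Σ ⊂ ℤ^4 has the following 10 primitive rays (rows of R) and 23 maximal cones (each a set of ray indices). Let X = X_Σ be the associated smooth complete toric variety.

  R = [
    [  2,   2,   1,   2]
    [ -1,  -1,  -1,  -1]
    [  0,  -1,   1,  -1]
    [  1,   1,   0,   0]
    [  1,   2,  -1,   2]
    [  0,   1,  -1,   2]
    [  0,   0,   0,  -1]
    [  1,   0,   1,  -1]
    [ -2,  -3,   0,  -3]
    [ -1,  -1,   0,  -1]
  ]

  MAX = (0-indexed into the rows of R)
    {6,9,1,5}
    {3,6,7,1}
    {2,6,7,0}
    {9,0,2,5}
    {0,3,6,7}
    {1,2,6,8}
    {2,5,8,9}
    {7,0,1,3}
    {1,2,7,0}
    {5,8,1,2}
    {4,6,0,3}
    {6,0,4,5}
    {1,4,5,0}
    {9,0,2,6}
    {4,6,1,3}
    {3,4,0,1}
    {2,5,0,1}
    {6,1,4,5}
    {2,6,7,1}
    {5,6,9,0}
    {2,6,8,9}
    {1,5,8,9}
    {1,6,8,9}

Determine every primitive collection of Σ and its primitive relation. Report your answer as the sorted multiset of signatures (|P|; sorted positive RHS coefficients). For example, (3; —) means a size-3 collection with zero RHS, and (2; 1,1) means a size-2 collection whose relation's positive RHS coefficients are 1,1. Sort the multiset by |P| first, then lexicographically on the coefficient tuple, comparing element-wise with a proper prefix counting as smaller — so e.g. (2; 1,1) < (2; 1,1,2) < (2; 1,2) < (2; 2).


17 minimal non-faces of Δ(Σ) (on 10 rays):

  P={0,8}:  v_{0} + v_{8} = v_{2}  →  sig = (2; 1)
  P={2,3}:  v_{2} + v_{3} = v_{7}  →  sig = (2; 1)
  P={3,5}:  v_{3} + v_{5} = v_{4}  →  sig = (2; 1)
  P={3,9}:  v_{3} + v_{9} = v_{6}  →  sig = (2; 1)
  P={4,8}:  v_{4} + v_{8} = v_{1}  →  sig = (2; 1)
  P={2,4}:  v_{2} + v_{4} = v_{0} + v_{1}  →  sig = (2; 1,1)
  P={4,9}:  v_{4} + v_{9} = v_{5} + v_{6}  →  sig = (2; 1,1)
  P={5,7}:  v_{5} + v_{7} = v_{0} + v_{1}  →  sig = (2; 1,1)
  P={7,9}:  v_{7} + v_{9} = v_{2} + v_{6}  →  sig = (2; 1,1)
  P={3,8}:  v_{3} + v_{8} = v_{1} + v_{2} + v_{6}  →  sig = (2; 1,1,1)
  P={4,7}:  v_{4} + v_{7} = v_{0} + v_{1} + v_{3}  →  sig = (2; 1,1,1)
  P={7,8}:  v_{7} + v_{8} = v_{1} + 2·v_{2} + v_{6}  →  sig = (2; 1,1,2)
  P={0,1,9}:  v_{0} + v_{1} + v_{9} = 0  →  sig = (3; —)
  P={2,5,6}:  v_{2} + v_{5} + v_{6} = 0  →  sig = (3; —)
  P={0,1,6}:  v_{0} + v_{1} + v_{6} = v_{3}  →  sig = (3; 1)
  P={1,2,9}:  v_{1} + v_{2} + v_{9} = v_{8}  →  sig = (3; 1)
  P={5,6,8}:  v_{5} + v_{6} + v_{8} = v_{1} + v_{9}  →  sig = (3; 1,1)

Sorted signature multiset PRS(X):
{ (2; 1) ×5,  (2; 1,1) ×4,  (2; 1,1,1) ×2,  (2; 1,1,2),  (3; —) ×2,  (3; 1) ×2,  (3; 1,1) }


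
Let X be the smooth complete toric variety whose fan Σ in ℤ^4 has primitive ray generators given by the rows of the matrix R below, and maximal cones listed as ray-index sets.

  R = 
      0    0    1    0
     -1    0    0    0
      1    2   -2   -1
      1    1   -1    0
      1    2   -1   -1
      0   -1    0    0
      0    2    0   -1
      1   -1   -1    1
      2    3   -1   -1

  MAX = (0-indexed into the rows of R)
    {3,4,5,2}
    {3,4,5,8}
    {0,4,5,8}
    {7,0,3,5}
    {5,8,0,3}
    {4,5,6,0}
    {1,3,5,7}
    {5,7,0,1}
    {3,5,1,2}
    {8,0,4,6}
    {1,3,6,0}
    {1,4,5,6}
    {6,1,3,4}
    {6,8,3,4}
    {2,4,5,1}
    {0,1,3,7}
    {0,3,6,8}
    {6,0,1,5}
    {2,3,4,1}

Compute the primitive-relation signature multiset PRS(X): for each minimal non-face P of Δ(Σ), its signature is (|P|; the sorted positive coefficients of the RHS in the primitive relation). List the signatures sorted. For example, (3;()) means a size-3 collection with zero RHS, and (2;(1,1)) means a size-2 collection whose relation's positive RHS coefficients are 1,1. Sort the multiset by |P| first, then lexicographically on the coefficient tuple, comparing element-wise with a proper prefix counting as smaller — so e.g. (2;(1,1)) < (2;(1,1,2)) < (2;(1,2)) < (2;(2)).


14 collections generate NE(X_Σ); each relation:

  • {0,2}:  v_{0} + v_{2} = v_{4}  ⟹  sig = (2;(1))
  • {6,7}:  v_{6} + v_{7} = v_{3}  ⟹  sig = (2;(1))
  • {1,8}:  v_{1} + v_{8} = v_{3} + v_{6}  ⟹  sig = (2;(1,1))
  • {7,8}:  v_{7} + v_{8} = v_{0} + 3·v_{3} + v_{5}  ⟹  sig = (2;(1,1,3))
  • {2,6}:  v_{2} + v_{6} = v_{1} + 2·v_{4}  ⟹  sig = (2;(1,2))
  • {2,8}:  v_{2} + v_{8} = v_{3} + 2·v_{4}  ⟹  sig = (2;(1,2))
  • {4,7}:  v_{4} + v_{7} = 2·v_{3} + v_{5}  ⟹  sig = (2;(1,2))
  • {2,7}:  v_{2} + v_{7} = v_{1} + 3·v_{3} + 2·v_{5}  ⟹  sig = (2;(1,2,3))
  • {0,1,4}:  v_{0} + v_{1} + v_{4} = v_{6}  ⟹  sig = (3;(1))
  • {0,3,4}:  v_{0} + v_{3} + v_{4} = v_{8}  ⟹  sig = (3;(1))
  • {3,5,6}:  v_{3} + v_{5} + v_{6} = v_{4}  ⟹  sig = (3;(1))
  • {5,6,8}:  v_{5} + v_{6} + v_{8} = v_{0} + 2·v_{4}  ⟹  sig = (3;(1,2))
  • {0,1,3,5}:  v_{0} + v_{1} + v_{3} + v_{5} = 0  ⟹  sig = (4;())
  • {1,3,4,5}:  v_{1} + v_{3} + v_{4} + v_{5} = v_{2}  ⟹  sig = (4;(1))

Signatures (|P|; sorted positive RHS coefficients), sorted:
[(2;(1)), (2;(1)), (2;(1,1)), (2;(1,1,3)), (2;(1,2)), (2;(1,2)), (2;(1,2)), (2;(1,2,3)), (3;(1)), (3;(1)), (3;(1)), (3;(1,2)), (4;()), (4;(1))]


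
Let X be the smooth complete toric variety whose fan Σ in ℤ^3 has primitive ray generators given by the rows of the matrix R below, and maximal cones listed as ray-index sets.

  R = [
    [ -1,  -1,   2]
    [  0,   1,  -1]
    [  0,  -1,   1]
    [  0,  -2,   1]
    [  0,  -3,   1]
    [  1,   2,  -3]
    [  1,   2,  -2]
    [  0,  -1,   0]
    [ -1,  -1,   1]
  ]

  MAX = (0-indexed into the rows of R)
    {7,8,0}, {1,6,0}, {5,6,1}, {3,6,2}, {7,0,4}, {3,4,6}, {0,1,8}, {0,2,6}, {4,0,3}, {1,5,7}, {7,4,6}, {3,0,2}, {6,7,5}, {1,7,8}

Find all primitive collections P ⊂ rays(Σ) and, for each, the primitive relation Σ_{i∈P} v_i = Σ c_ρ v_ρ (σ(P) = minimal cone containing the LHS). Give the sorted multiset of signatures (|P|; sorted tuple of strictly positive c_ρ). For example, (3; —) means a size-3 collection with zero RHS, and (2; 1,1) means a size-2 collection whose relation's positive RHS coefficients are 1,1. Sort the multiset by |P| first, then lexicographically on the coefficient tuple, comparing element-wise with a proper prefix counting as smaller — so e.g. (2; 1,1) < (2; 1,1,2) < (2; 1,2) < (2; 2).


Primitive collections (20):

  {1,2}:  v_{1} + v_{2} = 0 — sig = (2; —)
  {0,5}:  v_{0} + v_{5} = v_{1} — sig = (2; 1)
  {1,3}:  v_{1} + v_{3} = v_{7} — sig = (2; 1)
  {2,7}:  v_{2} + v_{7} = v_{3} — sig = (2; 1)
  {3,7}:  v_{3} + v_{7} = v_{4} — sig = (2; 1)
  {6,8}:  v_{6} + v_{8} = v_{1} — sig = (2; 1)
  {2,5}:  v_{2} + v_{5} = v_{6} + v_{7} — sig = (2; 1,1)
  {2,8}:  v_{2} + v_{8} = v_{0} + v_{7} — sig = (2; 1,1)
  {3,5}:  v_{3} + v_{5} = v_{6} + 2·v_{7} — sig = (2; 1,2)
  {3,8}:  v_{3} + v_{8} = v_{0} + 2·v_{7} — sig = (2; 1,2)
  {5,8}:  v_{5} + v_{8} = 2·v_{1} + v_{7} — sig = (2; 1,2)
  {4,5}:  v_{4} + v_{5} = v_{6} + 3·v_{7} — sig = (2; 1,3)
  {4,8}:  v_{4} + v_{8} = v_{0} + 3·v_{7} — sig = (2; 1,3)
  {1,4}:  v_{1} + v_{4} = 2·v_{7} — sig = (2; 2)
  {2,4}:  v_{2} + v_{4} = 2·v_{3} — sig = (2; 2)
  {0,6,7}:  v_{0} + v_{6} + v_{7} = 0 — sig = (3; —)
  {0,1,7}:  v_{0} + v_{1} + v_{7} = v_{8} — sig = (3; 1)
  {0,3,6}:  v_{0} + v_{3} + v_{6} = v_{2} — sig = (3; 1)
  {0,4,6}:  v_{0} + v_{4} + v_{6} = v_{3} — sig = (3; 1)
  {1,6,7}:  v_{1} + v_{6} + v_{7} = v_{5} — sig = (3; 1)

so the primitive-relation signature multiset is
{ (2; —),  (2; 1) ×5,  (2; 1,1) ×2,  (2; 1,2) ×3,  (2; 1,3) ×2,  (2; 2) ×2,  (3; —),  (3; 1) ×4 }
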